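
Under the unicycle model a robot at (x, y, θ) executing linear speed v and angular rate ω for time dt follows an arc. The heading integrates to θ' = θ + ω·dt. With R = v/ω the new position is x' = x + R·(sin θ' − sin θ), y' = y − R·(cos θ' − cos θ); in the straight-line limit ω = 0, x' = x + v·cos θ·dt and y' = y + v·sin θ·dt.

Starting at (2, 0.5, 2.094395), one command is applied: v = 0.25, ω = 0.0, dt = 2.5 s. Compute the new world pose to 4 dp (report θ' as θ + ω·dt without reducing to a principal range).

θ' = 2.0944 + 0.0·2.5 = 2.0944
ω = 0 → straight: x' = 2 + 0.25·cos(2.0944)·2.5 = 1.6875
y' = 0.5 + 0.25·sin(2.0944)·2.5 = 1.0413

(1.6875, 1.0413, 2.0944)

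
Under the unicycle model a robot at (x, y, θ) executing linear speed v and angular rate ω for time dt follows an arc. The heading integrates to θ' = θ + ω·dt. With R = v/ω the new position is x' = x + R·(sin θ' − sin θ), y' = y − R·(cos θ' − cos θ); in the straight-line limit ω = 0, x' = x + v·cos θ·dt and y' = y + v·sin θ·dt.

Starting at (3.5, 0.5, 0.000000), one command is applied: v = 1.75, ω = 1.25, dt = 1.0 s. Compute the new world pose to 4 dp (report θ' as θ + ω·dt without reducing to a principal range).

(4.8286, 1.4585, 1.2500)

θ' = 0.0000 + 1.25·1.0 = 1.2500
R = v/ω = 1.75/1.25 = 1.4000
x' = 3.5 + 1.4000·(sin 1.2500 − sin 0.0000) = 4.8286
y' = 0.5 − 1.4000·(cos 1.2500 − cos 0.0000) = 1.4585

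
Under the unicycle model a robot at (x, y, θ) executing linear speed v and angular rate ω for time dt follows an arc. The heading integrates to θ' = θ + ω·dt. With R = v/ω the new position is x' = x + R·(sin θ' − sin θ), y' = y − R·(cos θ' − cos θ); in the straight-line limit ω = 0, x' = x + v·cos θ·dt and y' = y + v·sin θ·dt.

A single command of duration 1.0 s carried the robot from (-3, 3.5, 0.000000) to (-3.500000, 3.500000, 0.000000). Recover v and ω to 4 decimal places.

v = -0.5000, ω = 0.0000

Δθ = 0.000000 − 0.000000 = 0.000000
ω = Δθ/dt = 0.000000/1.0 = 0.0000
ω = 0 → v = (Δx·cos θ + Δy·sin θ)/dt = -0.5000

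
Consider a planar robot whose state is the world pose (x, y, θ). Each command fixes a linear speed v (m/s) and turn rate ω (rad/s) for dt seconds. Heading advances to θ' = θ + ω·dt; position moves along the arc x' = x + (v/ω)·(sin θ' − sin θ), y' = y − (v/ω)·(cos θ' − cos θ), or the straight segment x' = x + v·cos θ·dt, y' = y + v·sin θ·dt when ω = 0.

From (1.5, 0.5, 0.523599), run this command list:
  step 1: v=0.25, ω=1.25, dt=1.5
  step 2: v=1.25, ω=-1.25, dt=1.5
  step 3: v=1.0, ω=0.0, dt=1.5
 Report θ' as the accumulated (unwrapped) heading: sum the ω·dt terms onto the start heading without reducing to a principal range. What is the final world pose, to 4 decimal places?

(3.0108, 3.1730, 0.5236)

step 1: θ'=2.3986 (R=0.2000) → pose (1.5353, 0.8205, 2.3986)
step 2: θ'=0.5236 (R=-1.0000) → pose (1.7118, 2.4230, 0.5236)
step 3: θ'=0.5236 (straight) → pose (3.0108, 3.1730, 0.5236)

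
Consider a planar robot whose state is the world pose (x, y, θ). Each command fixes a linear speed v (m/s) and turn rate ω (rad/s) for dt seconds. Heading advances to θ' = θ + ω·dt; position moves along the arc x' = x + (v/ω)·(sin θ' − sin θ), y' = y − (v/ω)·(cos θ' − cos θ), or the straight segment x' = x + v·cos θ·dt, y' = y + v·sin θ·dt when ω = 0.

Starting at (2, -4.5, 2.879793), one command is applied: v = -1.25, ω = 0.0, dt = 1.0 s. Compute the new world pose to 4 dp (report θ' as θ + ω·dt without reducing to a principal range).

θ' = 2.8798 + 0.0·1.0 = 2.8798
ω = 0 → straight: x' = 2 + -1.25·cos(2.8798)·1.0 = 3.2074
y' = -4.5 + -1.25·sin(2.8798)·1.0 = -4.8235

(3.2074, -4.8235, 2.8798)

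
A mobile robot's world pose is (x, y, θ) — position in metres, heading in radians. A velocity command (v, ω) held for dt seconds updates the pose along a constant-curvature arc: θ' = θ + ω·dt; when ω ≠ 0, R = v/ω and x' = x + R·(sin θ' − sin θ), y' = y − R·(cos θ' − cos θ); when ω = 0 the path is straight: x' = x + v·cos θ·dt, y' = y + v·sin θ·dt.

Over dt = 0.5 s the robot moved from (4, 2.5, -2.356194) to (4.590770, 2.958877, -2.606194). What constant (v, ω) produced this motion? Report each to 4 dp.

v = -1.5000, ω = -0.5000

Δθ = -2.606194 − -2.356194 = -0.250000
ω = Δθ/dt = -0.250000/0.5 = -0.5000
R = Δx/(sin θ' − sin θ) = 3.0000
v = R·ω = 3.0000·-0.5000 = -1.5000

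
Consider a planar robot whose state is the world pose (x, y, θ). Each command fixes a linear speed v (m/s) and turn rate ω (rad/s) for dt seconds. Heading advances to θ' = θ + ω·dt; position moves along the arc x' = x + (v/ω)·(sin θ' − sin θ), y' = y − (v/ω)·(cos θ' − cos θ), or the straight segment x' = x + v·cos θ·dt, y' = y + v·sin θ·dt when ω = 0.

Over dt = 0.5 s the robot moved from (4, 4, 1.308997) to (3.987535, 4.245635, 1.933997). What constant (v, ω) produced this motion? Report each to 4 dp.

v = 0.5000, ω = 1.2500

Δθ = 1.933997 − 1.308997 = 0.625000
ω = Δθ/dt = 0.625000/0.5 = 1.2500
R = −Δy/(cos θ' − cos θ) = 0.4000
v = R·ω = 0.4000·1.2500 = 0.5000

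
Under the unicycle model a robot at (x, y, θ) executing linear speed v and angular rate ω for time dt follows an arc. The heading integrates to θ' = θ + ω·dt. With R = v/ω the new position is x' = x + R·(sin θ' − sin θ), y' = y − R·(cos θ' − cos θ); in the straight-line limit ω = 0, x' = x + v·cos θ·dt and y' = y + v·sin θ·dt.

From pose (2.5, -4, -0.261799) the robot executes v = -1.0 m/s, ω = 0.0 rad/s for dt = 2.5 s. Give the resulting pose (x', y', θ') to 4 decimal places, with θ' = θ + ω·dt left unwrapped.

θ' = -0.2618 + 0.0·2.5 = -0.2618
ω = 0 → straight: x' = 2.5 + -1.0·cos(-0.2618)·2.5 = 0.0852
y' = -4 + -1.0·sin(-0.2618)·2.5 = -3.3530

(0.0852, -3.3530, -0.2618)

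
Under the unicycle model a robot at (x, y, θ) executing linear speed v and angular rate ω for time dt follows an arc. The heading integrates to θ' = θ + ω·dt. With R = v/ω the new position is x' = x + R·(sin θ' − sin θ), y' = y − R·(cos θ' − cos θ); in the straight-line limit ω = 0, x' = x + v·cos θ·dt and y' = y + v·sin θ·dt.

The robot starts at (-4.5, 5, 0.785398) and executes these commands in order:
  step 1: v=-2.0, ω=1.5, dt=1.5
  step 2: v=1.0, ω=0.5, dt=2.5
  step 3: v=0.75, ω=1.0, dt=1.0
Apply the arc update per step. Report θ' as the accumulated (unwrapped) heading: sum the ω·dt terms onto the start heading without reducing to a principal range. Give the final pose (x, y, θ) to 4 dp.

(-5.6785, 0.8537, 5.2854)

step 1: θ'=3.0354 (R=-1.3333) → pose (-3.6985, 2.7314, 3.0354)
step 2: θ'=4.2854 (R=2.0000) → pose (-5.7309, 1.5709, 4.2854)
step 3: θ'=5.2854 (R=0.7500) → pose (-5.6785, 0.8537, 5.2854)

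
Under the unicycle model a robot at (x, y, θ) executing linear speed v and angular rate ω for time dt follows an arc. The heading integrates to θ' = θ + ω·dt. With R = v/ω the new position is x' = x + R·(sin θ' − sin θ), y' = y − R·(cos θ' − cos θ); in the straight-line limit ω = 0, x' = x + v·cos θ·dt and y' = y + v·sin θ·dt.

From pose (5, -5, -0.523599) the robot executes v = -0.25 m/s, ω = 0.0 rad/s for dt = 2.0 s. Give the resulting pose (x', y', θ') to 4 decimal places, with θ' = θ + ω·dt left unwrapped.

θ' = -0.5236 + 0.0·2.0 = -0.5236
ω = 0 → straight: x' = 5 + -0.25·cos(-0.5236)·2.0 = 4.5670
y' = -5 + -0.25·sin(-0.5236)·2.0 = -4.7500

(4.5670, -4.7500, -0.5236)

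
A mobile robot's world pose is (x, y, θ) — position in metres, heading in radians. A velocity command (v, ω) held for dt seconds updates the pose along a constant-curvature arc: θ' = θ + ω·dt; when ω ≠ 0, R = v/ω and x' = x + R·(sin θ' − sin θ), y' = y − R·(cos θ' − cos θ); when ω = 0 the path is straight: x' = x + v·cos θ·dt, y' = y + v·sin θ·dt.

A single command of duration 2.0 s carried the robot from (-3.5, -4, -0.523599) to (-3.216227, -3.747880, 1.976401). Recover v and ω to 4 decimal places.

v = 0.2500, ω = 1.2500

Δθ = 1.976401 − -0.523599 = 2.500000
ω = Δθ/dt = 2.500000/2.0 = 1.2500
R = Δx/(sin θ' − sin θ) = 0.2000
v = R·ω = 0.2000·1.2500 = 0.2500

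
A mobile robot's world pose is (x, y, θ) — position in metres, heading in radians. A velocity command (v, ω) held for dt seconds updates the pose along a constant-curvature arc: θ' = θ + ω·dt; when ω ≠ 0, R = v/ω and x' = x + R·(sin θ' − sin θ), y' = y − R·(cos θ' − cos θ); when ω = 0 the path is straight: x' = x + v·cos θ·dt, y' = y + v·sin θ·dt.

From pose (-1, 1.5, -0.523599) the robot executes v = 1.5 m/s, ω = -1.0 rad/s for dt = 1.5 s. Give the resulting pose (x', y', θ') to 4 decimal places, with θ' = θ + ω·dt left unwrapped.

(-0.4012, -0.4553, -2.0236)

θ' = -0.5236 + -1.0·1.5 = -2.0236
R = v/ω = 1.5/-1.0 = -1.5000
x' = -1 + -1.5000·(sin -2.0236 − sin -0.5236) = -0.4012
y' = 1.5 − -1.5000·(cos -2.0236 − cos -0.5236) = -0.4553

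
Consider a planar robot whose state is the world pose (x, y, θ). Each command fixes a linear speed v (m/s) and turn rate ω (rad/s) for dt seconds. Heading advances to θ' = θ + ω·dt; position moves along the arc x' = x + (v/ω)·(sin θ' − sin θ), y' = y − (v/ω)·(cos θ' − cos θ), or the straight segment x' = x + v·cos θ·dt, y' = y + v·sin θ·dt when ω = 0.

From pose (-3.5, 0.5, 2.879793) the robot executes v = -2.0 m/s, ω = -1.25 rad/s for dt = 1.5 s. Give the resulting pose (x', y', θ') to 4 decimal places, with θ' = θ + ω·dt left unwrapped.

θ' = 2.8798 + -1.25·1.5 = 1.0048
R = v/ω = -2.0/-1.25 = 1.6000
x' = -3.5 + 1.6000·(sin 1.0048 − sin 2.8798) = -2.5636
y' = 0.5 − 1.6000·(cos 1.0048 − cos 2.8798) = -1.9035

(-2.5636, -1.9035, 1.0048)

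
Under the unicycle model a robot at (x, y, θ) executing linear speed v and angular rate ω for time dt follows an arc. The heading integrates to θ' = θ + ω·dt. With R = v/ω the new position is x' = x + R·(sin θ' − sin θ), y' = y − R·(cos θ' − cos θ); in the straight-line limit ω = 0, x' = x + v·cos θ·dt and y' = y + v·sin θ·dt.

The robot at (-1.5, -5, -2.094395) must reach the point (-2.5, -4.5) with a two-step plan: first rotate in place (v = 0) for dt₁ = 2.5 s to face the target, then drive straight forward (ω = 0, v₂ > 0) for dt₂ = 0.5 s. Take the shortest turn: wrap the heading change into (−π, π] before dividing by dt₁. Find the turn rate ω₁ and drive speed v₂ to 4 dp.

ω₁ = -0.6043, v₂ = 2.2361

heading to target = atan2(-4.5−-5, -2.5−-1.5) = 2.6779
Δθ = wrap(2.6779 − -2.0944) = -1.5108; ω₁ = Δθ/dt₁ = -0.6043
distance = √((-2.5−-1.5)² + (-4.5−-5)²) = 1.1180; v₂ = distance/dt₂ = 2.2361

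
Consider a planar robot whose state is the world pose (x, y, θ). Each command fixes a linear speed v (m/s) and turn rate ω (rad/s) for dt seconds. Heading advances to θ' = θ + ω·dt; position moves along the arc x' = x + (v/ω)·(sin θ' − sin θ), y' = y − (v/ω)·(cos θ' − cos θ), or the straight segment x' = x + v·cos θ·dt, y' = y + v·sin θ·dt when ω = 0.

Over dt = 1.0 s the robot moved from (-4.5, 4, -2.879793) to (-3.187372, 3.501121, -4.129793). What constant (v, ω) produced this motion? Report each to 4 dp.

Δθ = -4.129793 − -2.879793 = -1.250000
ω = Δθ/dt = -1.250000/1.0 = -1.2500
R = Δx/(sin θ' − sin θ) = 1.2000
v = R·ω = 1.2000·-1.2500 = -1.5000

v = -1.5000, ω = -1.2500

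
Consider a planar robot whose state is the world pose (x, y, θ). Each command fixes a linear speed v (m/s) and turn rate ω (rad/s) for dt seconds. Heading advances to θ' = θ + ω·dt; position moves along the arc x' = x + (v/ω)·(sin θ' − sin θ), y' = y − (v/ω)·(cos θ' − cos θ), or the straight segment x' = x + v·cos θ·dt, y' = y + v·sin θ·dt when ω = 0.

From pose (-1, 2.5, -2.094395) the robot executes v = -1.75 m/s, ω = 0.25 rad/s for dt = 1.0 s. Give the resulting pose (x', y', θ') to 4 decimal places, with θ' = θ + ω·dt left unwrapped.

θ' = -2.0944 + 0.25·1.0 = -1.8444
R = v/ω = -1.75/0.25 = -7.0000
x' = -1 + -7.0000·(sin -1.8444 − sin -2.0944) = -0.3225
y' = 2.5 − -7.0000·(cos -1.8444 − cos -2.0944) = 4.1086

(-0.3225, 4.1086, -1.8444)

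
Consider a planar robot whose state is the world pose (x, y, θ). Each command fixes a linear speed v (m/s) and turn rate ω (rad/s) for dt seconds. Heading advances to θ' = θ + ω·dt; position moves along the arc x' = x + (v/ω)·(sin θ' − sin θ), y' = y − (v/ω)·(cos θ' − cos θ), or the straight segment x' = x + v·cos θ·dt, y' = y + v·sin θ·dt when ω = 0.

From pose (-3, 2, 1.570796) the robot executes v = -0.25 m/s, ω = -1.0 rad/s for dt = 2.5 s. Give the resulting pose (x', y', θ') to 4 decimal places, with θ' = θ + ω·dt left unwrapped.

(-3.4503, 1.8504, -0.9292)

θ' = 1.5708 + -1.0·2.5 = -0.9292
R = v/ω = -0.25/-1.0 = 0.2500
x' = -3 + 0.2500·(sin -0.9292 − sin 1.5708) = -3.4503
y' = 2 − 0.2500·(cos -0.9292 − cos 1.5708) = 1.8504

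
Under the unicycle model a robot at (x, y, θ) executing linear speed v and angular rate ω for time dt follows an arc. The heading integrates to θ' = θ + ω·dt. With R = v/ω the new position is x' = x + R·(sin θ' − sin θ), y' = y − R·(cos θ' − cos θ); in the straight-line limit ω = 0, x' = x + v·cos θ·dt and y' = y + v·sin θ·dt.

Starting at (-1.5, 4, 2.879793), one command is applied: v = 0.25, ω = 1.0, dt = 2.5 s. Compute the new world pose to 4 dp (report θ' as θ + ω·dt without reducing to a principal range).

(-1.7611, 3.6038, 5.3798)

θ' = 2.8798 + 1.0·2.5 = 5.3798
R = v/ω = 0.25/1.0 = 0.2500
x' = -1.5 + 0.2500·(sin 5.3798 − sin 2.8798) = -1.7611
y' = 4 − 0.2500·(cos 5.3798 − cos 2.8798) = 3.6038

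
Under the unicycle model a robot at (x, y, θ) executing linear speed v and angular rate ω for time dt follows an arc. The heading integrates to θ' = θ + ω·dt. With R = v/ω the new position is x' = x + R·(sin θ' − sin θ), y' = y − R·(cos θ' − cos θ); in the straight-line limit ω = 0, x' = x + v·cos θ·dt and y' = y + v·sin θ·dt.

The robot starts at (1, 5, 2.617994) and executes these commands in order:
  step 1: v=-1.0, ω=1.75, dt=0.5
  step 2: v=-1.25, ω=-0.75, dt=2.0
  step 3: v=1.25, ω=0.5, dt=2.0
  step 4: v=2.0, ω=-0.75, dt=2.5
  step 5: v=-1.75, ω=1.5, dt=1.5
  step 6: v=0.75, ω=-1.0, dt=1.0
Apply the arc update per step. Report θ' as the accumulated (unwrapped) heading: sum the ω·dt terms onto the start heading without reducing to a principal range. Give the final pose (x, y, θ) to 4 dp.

(0.2815, 7.8754, 2.3680)

step 1: θ'=3.4930 (R=-0.5714) → pose (1.4824, 4.9584, 3.4930)
step 2: θ'=1.9930 (R=1.6667) → pose (3.5764, 4.0765, 1.9930)
step 3: θ'=2.9930 (R=2.5000) → pose (1.6661, 5.5245, 2.9930)
step 4: θ'=1.1180 (R=-2.6667) → pose (-0.3371, 9.3284, 1.1180)
step 5: θ'=3.3680 (R=-1.1667) → pose (0.9739, 7.6811, 3.3680)
step 6: θ'=2.3680 (R=-0.7500) → pose (0.2815, 7.8754, 2.3680)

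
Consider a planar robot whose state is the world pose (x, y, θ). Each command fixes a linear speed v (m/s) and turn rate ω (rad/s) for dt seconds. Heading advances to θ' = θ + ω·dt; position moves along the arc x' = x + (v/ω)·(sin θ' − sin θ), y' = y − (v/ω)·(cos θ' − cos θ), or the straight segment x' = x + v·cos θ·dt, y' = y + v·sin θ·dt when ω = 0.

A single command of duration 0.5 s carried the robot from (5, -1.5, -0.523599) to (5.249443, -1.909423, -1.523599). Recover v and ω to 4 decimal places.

v = 1.0000, ω = -2.0000

Δθ = -1.523599 − -0.523599 = -1.000000
ω = Δθ/dt = -1.000000/0.5 = -2.0000
R = −Δy/(cos θ' − cos θ) = -0.5000
v = R·ω = -0.5000·-2.0000 = 1.0000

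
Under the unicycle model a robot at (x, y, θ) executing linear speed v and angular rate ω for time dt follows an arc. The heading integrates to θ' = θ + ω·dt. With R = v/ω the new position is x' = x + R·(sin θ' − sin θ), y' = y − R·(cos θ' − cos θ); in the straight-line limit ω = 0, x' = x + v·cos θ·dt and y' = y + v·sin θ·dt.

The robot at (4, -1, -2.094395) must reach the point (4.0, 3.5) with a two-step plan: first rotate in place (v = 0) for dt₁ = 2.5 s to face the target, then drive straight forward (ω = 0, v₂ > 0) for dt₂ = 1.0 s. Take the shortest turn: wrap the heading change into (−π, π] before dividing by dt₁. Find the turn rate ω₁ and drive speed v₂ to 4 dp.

heading to target = atan2(3.5−-1, 4−4) = 1.5708
Δθ = wrap(1.5708 − -2.0944) = -2.6180; ω₁ = Δθ/dt₁ = -1.0472
distance = √((4−4)² + (3.5−-1)²) = 4.5000; v₂ = distance/dt₂ = 4.5000

ω₁ = -1.0472, v₂ = 4.5000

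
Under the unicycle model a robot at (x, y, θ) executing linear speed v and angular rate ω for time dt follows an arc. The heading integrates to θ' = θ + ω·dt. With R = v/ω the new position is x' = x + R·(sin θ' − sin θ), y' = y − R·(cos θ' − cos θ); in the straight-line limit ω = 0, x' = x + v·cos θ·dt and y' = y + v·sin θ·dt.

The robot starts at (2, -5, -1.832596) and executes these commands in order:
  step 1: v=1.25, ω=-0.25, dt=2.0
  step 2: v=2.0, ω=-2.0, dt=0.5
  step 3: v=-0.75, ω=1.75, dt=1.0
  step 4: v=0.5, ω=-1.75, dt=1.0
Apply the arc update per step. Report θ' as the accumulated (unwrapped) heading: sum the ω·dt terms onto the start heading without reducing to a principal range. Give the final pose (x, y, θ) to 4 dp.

step 1: θ'=-2.3326 (R=-5.0000) → pose (0.7883, -7.1570, -2.3326)
step 2: θ'=-3.3326 (R=-1.0000) → pose (-0.1251, -7.4486, -3.3326)
step 3: θ'=-1.5826 (R=-0.4286) → pose (0.3848, -7.0329, -1.5826)
step 4: θ'=-3.3326 (R=-0.2857) → pose (0.0449, -7.3100, -3.3326)

(0.0449, -7.3100, -3.3326)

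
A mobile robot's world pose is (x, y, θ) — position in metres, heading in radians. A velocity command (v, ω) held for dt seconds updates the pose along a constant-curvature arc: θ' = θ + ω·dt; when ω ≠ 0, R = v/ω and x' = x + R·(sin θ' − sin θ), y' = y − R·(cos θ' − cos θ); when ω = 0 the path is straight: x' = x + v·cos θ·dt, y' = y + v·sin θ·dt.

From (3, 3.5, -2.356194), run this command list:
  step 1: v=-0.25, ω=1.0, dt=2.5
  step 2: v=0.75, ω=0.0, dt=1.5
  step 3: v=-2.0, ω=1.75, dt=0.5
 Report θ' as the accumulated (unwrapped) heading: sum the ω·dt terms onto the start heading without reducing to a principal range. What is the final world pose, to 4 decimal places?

step 1: θ'=0.1438 (R=-0.2500) → pose (2.7874, 3.9242, 0.1438)
step 2: θ'=0.1438 (straight) → pose (3.9008, 4.0854, 0.1438)
step 3: θ'=1.0188 (R=-1.1429) → pose (3.0914, 3.5537, 1.0188)

(3.0914, 3.5537, 1.0188)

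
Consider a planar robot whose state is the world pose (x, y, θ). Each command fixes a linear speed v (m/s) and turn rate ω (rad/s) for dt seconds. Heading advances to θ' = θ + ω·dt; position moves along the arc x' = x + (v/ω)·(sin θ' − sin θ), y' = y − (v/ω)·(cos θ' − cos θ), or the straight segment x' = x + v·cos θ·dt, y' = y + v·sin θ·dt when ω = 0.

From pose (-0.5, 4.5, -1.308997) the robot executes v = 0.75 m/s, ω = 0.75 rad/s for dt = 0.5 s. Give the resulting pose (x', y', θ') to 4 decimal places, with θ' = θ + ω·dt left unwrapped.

(-0.3381, 4.1642, -0.9340)

θ' = -1.3090 + 0.75·0.5 = -0.9340
R = v/ω = 0.75/0.75 = 1.0000
x' = -0.5 + 1.0000·(sin -0.9340 − sin -1.3090) = -0.3381
y' = 4.5 − 1.0000·(cos -0.9340 − cos -1.3090) = 4.1642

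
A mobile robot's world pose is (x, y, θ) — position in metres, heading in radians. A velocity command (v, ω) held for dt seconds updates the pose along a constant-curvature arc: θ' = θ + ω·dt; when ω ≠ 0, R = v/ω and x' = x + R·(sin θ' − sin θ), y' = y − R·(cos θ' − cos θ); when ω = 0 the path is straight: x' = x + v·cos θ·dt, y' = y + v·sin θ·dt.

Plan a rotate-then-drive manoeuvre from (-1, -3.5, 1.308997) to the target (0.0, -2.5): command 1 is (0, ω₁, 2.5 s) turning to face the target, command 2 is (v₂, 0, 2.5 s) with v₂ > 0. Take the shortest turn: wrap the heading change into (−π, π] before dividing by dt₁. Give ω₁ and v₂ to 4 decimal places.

heading to target = atan2(-2.5−-3.5, 0−-1) = 0.7854
Δθ = wrap(0.7854 − 1.3090) = -0.5236; ω₁ = Δθ/dt₁ = -0.2094
distance = √((0−-1)² + (-2.5−-3.5)²) = 1.4142; v₂ = distance/dt₂ = 0.5657

ω₁ = -0.2094, v₂ = 0.5657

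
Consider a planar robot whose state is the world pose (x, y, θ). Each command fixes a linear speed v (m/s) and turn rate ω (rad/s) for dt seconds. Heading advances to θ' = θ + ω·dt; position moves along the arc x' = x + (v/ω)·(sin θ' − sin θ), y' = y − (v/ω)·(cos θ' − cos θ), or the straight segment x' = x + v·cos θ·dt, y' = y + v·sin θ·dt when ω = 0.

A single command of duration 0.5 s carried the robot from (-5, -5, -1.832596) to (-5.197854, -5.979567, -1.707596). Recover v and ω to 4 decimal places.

v = 2.0000, ω = 0.2500

Δθ = -1.707596 − -1.832596 = 0.125000
ω = Δθ/dt = 0.125000/0.5 = 0.2500
R = −Δy/(cos θ' − cos θ) = 8.0000
v = R·ω = 8.0000·0.2500 = 2.0000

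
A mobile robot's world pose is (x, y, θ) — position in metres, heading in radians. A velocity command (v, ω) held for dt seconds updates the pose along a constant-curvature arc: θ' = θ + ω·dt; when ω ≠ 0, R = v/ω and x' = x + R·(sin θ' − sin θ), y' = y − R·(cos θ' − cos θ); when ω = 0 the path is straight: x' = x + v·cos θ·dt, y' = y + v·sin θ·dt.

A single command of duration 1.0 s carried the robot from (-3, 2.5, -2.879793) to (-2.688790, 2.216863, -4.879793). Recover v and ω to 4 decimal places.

v = -0.5000, ω = -2.0000

Δθ = -4.879793 − -2.879793 = -2.000000
ω = Δθ/dt = -2.000000/1.0 = -2.0000
R = Δx/(sin θ' − sin θ) = 0.2500
v = R·ω = 0.2500·-2.0000 = -0.5000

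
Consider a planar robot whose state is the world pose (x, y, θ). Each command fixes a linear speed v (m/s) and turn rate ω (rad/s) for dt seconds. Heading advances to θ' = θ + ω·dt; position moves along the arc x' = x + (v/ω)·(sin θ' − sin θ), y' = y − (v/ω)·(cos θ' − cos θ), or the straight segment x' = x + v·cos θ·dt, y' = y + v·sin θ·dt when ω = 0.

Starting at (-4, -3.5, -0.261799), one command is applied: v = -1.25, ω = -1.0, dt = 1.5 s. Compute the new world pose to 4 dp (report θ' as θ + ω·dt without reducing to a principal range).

(-4.9037, -2.0553, -1.7618)

θ' = -0.2618 + -1.0·1.5 = -1.7618
R = v/ω = -1.25/-1.0 = 1.2500
x' = -4 + 1.2500·(sin -1.7618 − sin -0.2618) = -4.9037
y' = -3.5 − 1.2500·(cos -1.7618 − cos -0.2618) = -2.0553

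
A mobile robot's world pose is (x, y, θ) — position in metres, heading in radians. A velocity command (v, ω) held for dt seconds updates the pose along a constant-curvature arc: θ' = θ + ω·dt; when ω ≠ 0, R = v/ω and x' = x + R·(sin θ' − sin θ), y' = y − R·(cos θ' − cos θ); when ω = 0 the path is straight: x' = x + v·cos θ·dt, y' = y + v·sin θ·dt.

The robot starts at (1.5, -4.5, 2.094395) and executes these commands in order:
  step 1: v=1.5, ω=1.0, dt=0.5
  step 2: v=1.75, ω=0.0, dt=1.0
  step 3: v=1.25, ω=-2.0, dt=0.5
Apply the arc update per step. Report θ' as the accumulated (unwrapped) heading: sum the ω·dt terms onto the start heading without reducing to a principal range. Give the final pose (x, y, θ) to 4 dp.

(-0.8127, -2.5395, 1.5944)

step 1: θ'=2.5944 (R=1.5000) → pose (0.9814, -3.9690, 2.5944)
step 2: θ'=2.5944 (straight) → pose (-0.5131, -3.0585, 2.5944)
step 3: θ'=1.5944 (R=-0.6250) → pose (-0.8127, -2.5395, 1.5944)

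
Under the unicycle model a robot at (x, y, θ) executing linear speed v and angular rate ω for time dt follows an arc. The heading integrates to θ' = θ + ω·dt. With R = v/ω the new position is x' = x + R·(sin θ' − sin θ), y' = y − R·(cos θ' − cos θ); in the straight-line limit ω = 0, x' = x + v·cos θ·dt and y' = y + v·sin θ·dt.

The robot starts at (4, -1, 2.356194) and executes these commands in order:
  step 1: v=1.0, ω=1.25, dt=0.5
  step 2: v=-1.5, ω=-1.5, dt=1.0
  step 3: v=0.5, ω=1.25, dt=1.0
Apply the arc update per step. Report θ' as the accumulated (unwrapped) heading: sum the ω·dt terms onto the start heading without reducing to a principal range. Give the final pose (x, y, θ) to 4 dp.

(4.1596, -1.4500, 2.7312)

step 1: θ'=2.9812 (R=0.8000) → pose (3.5621, -0.7760, 2.9812)
step 2: θ'=1.4812 (R=1.0000) → pose (4.3984, -1.8526, 1.4812)
step 3: θ'=2.7312 (R=0.4000) → pose (4.1596, -1.4500, 2.7312)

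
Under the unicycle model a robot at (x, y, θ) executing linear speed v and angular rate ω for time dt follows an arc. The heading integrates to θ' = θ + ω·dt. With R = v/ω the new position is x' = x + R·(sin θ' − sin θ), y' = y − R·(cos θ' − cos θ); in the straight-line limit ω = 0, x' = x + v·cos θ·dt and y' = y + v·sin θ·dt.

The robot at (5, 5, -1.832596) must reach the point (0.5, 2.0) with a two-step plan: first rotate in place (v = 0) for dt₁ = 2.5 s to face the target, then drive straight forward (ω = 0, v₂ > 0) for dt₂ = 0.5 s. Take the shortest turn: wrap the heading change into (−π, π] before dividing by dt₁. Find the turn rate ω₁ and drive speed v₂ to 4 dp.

ω₁ = -0.2884, v₂ = 10.8167

heading to target = atan2(2−5, 0.5−5) = -2.5536
Δθ = wrap(-2.5536 − -1.8326) = -0.7210; ω₁ = Δθ/dt₁ = -0.2884
distance = √((0.5−5)² + (2−5)²) = 5.4083; v₂ = distance/dt₂ = 10.8167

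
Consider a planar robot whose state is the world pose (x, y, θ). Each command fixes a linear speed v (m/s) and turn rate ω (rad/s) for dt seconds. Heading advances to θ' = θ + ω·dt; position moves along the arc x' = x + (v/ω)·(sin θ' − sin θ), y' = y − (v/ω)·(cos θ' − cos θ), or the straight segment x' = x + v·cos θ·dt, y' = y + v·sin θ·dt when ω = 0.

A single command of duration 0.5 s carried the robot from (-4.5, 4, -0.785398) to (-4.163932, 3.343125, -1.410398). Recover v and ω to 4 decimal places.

v = 1.5000, ω = -1.2500

Δθ = -1.410398 − -0.785398 = -0.625000
ω = Δθ/dt = -0.625000/0.5 = -1.2500
R = −Δy/(cos θ' − cos θ) = -1.2000
v = R·ω = -1.2000·-1.2500 = 1.5000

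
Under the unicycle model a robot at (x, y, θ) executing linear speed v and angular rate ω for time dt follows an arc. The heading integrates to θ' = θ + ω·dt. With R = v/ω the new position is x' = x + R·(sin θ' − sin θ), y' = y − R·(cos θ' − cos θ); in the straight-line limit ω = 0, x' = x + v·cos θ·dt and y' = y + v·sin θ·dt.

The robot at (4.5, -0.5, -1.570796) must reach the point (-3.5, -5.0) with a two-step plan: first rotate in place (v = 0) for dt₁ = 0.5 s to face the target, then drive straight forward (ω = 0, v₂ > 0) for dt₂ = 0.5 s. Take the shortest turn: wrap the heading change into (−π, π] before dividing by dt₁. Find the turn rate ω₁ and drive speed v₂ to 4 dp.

ω₁ = -2.1168, v₂ = 18.3576

heading to target = atan2(-5−-0.5, -3.5−4.5) = -2.6292
Δθ = wrap(-2.6292 − -1.5708) = -1.0584; ω₁ = Δθ/dt₁ = -2.1168
distance = √((-3.5−4.5)² + (-5−-0.5)²) = 9.1788; v₂ = distance/dt₂ = 18.3576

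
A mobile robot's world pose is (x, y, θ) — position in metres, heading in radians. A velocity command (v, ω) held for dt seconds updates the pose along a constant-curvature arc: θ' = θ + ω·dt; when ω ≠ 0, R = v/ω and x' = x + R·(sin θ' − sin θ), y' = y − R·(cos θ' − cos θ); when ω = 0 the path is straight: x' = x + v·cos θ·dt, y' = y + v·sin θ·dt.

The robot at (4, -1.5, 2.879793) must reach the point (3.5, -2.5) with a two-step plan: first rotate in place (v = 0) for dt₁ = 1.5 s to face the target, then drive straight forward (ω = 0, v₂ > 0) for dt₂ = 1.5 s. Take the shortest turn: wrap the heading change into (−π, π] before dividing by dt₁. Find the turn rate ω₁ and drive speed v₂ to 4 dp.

heading to target = atan2(-2.5−-1.5, 3.5−4) = -2.0344
Δθ = wrap(-2.0344 − 2.8798) = 1.3689; ω₁ = Δθ/dt₁ = 0.9126
distance = √((3.5−4)² + (-2.5−-1.5)²) = 1.1180; v₂ = distance/dt₂ = 0.7454

ω₁ = 0.9126, v₂ = 0.7454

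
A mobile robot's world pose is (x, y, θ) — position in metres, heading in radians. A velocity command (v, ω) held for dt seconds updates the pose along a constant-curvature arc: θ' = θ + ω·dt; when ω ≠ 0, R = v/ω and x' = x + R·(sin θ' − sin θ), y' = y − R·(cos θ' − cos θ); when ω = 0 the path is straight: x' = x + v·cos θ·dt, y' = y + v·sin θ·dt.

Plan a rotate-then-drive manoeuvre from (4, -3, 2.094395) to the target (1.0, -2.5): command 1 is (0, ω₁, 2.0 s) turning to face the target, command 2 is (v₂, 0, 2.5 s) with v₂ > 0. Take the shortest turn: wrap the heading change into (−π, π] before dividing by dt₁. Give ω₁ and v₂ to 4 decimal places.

heading to target = atan2(-2.5−-3, 1−4) = 2.9764
Δθ = wrap(2.9764 − 2.0944) = 0.8820; ω₁ = Δθ/dt₁ = 0.4410
distance = √((1−4)² + (-2.5−-3)²) = 3.0414; v₂ = distance/dt₂ = 1.2166

ω₁ = 0.4410, v₂ = 1.2166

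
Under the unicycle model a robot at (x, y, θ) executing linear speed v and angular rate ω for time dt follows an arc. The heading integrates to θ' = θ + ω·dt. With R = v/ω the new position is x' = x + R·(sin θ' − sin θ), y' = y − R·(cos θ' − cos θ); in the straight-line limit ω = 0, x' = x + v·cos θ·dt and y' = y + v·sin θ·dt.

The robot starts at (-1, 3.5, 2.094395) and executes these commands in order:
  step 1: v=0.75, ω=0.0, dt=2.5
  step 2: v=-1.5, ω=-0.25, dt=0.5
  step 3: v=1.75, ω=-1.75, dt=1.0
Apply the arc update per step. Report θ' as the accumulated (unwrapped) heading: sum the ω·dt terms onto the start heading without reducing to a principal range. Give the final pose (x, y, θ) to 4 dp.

step 1: θ'=2.0944 (straight) → pose (-1.9375, 5.1238, 2.0944)
step 2: θ'=1.9694 (R=6.0000) → pose (-1.6040, 4.4526, 1.9694)
step 3: θ'=0.2194 (R=-1.0000) → pose (-0.9001, 5.8167, 0.2194)

(-0.9001, 5.8167, 0.2194)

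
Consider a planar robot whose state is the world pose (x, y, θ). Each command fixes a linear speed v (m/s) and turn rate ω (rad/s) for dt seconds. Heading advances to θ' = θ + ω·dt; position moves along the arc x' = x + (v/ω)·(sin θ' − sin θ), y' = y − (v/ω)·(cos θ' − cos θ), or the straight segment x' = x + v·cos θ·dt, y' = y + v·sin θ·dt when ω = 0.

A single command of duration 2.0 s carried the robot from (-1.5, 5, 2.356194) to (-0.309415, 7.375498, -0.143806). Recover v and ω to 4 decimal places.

v = 1.7500, ω = -1.2500

Δθ = -0.143806 − 2.356194 = -2.500000
ω = Δθ/dt = -2.500000/2.0 = -1.2500
R = −Δy/(cos θ' − cos θ) = -1.4000
v = R·ω = -1.4000·-1.2500 = 1.7500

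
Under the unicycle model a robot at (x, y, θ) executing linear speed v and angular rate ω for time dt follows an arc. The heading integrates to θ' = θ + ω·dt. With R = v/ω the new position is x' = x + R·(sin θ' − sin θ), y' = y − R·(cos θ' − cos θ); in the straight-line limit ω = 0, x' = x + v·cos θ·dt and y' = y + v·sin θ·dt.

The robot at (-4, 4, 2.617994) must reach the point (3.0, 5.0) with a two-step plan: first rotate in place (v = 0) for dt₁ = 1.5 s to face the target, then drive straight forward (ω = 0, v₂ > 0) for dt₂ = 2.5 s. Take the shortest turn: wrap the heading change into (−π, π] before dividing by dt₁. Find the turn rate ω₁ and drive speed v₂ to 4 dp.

ω₁ = -1.6507, v₂ = 2.8284

heading to target = atan2(5−4, 3−-4) = 0.1419
Δθ = wrap(0.1419 − 2.6180) = -2.4761; ω₁ = Δθ/dt₁ = -1.6507
distance = √((3−-4)² + (5−4)²) = 7.0711; v₂ = distance/dt₂ = 2.8284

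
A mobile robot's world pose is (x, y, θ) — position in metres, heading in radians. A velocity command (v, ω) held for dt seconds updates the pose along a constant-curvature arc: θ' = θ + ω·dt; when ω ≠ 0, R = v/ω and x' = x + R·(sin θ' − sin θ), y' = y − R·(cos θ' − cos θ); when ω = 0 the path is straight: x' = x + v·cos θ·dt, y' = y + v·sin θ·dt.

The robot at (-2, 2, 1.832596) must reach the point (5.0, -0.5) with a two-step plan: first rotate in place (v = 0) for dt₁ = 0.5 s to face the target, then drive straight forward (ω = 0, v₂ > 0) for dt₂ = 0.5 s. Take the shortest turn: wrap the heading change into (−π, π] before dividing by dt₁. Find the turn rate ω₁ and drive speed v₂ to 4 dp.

ω₁ = -4.3512, v₂ = 14.8661

heading to target = atan2(-0.5−2, 5−-2) = -0.3430
Δθ = wrap(-0.3430 − 1.8326) = -2.1756; ω₁ = Δθ/dt₁ = -4.3512
distance = √((5−-2)² + (-0.5−2)²) = 7.4330; v₂ = distance/dt₂ = 14.8661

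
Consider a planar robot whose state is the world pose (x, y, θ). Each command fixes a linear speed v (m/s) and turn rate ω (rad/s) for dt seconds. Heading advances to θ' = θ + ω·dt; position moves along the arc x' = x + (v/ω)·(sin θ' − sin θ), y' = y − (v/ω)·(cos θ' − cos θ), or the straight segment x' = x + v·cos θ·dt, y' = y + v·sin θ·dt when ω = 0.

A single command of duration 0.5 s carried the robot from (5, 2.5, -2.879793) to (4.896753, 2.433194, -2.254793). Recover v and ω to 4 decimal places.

v = 0.2500, ω = 1.2500

Δθ = -2.254793 − -2.879793 = 0.625000
ω = Δθ/dt = 0.625000/0.5 = 1.2500
R = Δx/(sin θ' − sin θ) = 0.2000
v = R·ω = 0.2000·1.2500 = 0.2500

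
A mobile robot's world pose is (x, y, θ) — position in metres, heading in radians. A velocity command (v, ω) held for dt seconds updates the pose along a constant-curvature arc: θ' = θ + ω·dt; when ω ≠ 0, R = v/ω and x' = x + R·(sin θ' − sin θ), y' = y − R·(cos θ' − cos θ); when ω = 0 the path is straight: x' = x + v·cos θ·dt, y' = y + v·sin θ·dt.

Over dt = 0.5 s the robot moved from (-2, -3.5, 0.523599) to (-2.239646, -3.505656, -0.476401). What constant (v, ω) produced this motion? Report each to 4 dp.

Δθ = -0.476401 − 0.523599 = -1.000000
ω = Δθ/dt = -1.000000/0.5 = -2.0000
R = Δx/(sin θ' − sin θ) = 0.2500
v = R·ω = 0.2500·-2.0000 = -0.5000

v = -0.5000, ω = -2.0000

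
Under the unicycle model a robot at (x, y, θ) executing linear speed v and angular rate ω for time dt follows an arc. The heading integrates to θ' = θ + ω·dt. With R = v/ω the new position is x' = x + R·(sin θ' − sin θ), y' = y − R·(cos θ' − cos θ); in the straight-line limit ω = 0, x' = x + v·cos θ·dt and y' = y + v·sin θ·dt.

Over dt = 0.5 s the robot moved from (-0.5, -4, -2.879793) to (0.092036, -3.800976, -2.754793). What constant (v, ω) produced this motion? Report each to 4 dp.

v = -1.2500, ω = 0.2500

Δθ = -2.754793 − -2.879793 = 0.125000
ω = Δθ/dt = 0.125000/0.5 = 0.2500
R = Δx/(sin θ' − sin θ) = -5.0000
v = R·ω = -5.0000·0.2500 = -1.2500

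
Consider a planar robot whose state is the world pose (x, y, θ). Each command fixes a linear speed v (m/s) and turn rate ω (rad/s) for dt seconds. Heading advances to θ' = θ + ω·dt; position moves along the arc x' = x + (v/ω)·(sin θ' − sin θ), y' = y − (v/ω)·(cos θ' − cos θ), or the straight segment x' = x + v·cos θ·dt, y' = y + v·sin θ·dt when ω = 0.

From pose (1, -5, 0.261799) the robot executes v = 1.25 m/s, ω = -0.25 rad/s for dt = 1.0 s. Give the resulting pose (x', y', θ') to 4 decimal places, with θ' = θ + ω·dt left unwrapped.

θ' = 0.2618 + -0.25·1.0 = 0.0118
R = v/ω = 1.25/-0.25 = -5.0000
x' = 1 + -5.0000·(sin 0.0118 − sin 0.2618) = 2.2351
y' = -5 − -5.0000·(cos 0.0118 − cos 0.2618) = -4.8300

(2.2351, -4.8300, 0.0118)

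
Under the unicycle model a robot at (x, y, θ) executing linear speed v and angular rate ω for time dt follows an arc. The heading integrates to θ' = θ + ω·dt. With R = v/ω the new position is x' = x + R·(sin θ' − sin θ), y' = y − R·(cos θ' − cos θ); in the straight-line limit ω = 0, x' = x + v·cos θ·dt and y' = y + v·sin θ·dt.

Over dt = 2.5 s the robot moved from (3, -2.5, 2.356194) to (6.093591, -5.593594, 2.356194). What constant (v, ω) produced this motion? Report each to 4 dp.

Δθ = 2.356194 − 2.356194 = 0.000000
ω = Δθ/dt = 0.000000/2.5 = 0.0000
ω = 0 → v = (Δx·cos θ + Δy·sin θ)/dt = -1.7500

v = -1.7500, ω = 0.0000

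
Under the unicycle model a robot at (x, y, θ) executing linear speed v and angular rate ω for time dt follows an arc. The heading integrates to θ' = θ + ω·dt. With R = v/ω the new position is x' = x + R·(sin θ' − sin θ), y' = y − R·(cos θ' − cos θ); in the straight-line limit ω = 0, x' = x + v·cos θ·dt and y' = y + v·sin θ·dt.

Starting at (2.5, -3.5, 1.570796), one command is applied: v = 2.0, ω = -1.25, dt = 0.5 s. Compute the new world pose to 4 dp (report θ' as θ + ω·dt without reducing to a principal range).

(2.8025, -2.5638, 0.9458)

θ' = 1.5708 + -1.25·0.5 = 0.9458
R = v/ω = 2.0/-1.25 = -1.6000
x' = 2.5 + -1.6000·(sin 0.9458 − sin 1.5708) = 2.8025
y' = -3.5 − -1.6000·(cos 0.9458 − cos 1.5708) = -2.5638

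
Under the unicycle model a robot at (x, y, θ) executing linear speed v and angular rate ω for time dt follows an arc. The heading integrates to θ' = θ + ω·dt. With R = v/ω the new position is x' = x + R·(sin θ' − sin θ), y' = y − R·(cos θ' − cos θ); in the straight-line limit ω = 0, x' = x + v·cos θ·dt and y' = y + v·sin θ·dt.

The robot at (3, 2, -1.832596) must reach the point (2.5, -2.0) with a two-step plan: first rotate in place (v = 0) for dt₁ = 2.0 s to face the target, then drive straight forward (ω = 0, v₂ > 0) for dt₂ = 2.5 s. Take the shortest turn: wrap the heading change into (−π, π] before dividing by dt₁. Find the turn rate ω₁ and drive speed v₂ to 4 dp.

ω₁ = 0.0687, v₂ = 1.6125

heading to target = atan2(-2−2, 2.5−3) = -1.6952
Δθ = wrap(-1.6952 − -1.8326) = 0.1374; ω₁ = Δθ/dt₁ = 0.0687
distance = √((2.5−3)² + (-2−2)²) = 4.0311; v₂ = distance/dt₂ = 1.6125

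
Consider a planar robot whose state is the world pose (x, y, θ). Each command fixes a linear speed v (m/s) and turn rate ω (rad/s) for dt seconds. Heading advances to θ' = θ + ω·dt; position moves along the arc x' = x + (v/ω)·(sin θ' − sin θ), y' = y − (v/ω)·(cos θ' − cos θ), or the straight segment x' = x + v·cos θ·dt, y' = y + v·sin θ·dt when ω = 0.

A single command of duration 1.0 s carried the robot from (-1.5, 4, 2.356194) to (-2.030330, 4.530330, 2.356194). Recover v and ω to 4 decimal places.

v = 0.7500, ω = 0.0000

Δθ = 2.356194 − 2.356194 = 0.000000
ω = Δθ/dt = 0.000000/1.0 = 0.0000
ω = 0 → v = (Δx·cos θ + Δy·sin θ)/dt = 0.7500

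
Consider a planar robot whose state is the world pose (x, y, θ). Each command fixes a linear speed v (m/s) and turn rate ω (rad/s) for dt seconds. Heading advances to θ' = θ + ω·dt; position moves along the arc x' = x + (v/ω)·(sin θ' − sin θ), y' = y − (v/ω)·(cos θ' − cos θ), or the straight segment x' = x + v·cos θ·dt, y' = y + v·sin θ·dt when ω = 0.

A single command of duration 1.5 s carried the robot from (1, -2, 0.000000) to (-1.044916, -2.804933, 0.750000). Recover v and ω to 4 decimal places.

Δθ = 0.750000 − 0.000000 = 0.750000
ω = Δθ/dt = 0.750000/1.5 = 0.5000
R = Δx/(sin θ' − sin θ) = -3.0000
v = R·ω = -3.0000·0.5000 = -1.5000

v = -1.5000, ω = 0.5000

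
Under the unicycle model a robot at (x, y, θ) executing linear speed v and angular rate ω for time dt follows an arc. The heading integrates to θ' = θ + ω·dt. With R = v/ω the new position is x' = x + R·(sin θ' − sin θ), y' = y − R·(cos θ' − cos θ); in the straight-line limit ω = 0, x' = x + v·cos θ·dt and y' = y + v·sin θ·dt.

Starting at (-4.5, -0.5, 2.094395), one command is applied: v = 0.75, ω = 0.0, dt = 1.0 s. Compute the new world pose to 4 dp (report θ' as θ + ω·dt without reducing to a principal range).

(-4.8750, 0.1495, 2.0944)

θ' = 2.0944 + 0.0·1.0 = 2.0944
ω = 0 → straight: x' = -4.5 + 0.75·cos(2.0944)·1.0 = -4.8750
y' = -0.5 + 0.75·sin(2.0944)·1.0 = 0.1495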